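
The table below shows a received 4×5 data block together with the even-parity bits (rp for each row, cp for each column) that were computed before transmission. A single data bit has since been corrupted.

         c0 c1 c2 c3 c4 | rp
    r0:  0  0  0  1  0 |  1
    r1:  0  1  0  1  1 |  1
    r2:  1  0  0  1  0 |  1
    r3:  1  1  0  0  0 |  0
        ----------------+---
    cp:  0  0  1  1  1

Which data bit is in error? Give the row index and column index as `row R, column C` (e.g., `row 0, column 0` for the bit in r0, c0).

row 2, column 2

Recompute each row's even parity and compare to rp:
  r0: data parity 1, sent rp 1 → ok
  r1: data parity 1, sent rp 1 → ok
  r2: data parity 0, sent rp 1 → mismatch
  r3: data parity 0, sent rp 0 → ok
Recompute each column's even parity and compare to cp:
  c0: data parity 0, sent cp 0 → ok
  c1: data parity 0, sent cp 0 → ok
  c2: data parity 0, sent cp 1 → mismatch
  c3: data parity 1, sent cp 1 → ok
  c4: data parity 1, sent cp 1 → ok
Exactly one row (r2) and one column (c2) fail → the flipped bit is at their intersection.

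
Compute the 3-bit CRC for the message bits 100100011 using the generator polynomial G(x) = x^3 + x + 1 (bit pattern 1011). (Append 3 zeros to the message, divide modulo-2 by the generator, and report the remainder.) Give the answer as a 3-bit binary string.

Append 3 zeros: 100100011000. Divide by 1011 (XOR where the leading bit is 1):
  pos 0: 1001 XOR 1011 = 0010
  pos 2: 1000 XOR 1011 = 0011
  pos 4: 1101 XOR 1011 = 0110
  pos 5: 1101 XOR 1011 = 0110
  pos 6: 1100 XOR 1011 = 0111
  pos 7: 1110 XOR 1011 = 0101
  pos 8: 1010 XOR 1011 = 0001
Remainder (last 3 bits) = 001. This is the CRC / FCS.

001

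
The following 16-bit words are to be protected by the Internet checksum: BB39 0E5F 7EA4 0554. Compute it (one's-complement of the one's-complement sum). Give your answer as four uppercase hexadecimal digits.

B26E

One's-complement addition (fold any carry out of bit 15 back into bit 0):
  0xBB39 + 0x0E5F = 0x0C998
  0xC998 + 0x7EA4 = 0x1483C → wrap carry → 0x483D
  0x483D + 0x0554 = 0x04D91
One's-complement sum = 0x4D91.
Checksum = ~0x4D91 & 0xFFFF = 0xB26E.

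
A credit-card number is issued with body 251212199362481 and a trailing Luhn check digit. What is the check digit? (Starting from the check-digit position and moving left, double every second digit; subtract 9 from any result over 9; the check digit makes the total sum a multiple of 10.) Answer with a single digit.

Partial digits right→left: 1 8 4 2 6 3 9 9 1 2 1 2 1 5 2
Double every second digit counting from the check-digit position (so the 1st, 3rd, 5th, ... of the partial from the right).
  doubled (with −9 where >9): 2 8 3 9 2 2 2 4 → sum 32
  kept as-is: 8 2 3 9 2 2 5 → sum 31
Total = 32 + 31 = 63.
Check digit = (10 − (63 mod 10)) mod 10 = 7.

7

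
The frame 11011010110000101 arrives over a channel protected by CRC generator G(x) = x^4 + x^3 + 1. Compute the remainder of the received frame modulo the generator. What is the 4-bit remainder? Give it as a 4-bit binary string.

0000

Modulo-2 division of 11011010110000101 by 11001:
  pos 0: 11011 XOR 11001 = 00010
  pos 3: 10010 XOR 11001 = 01011
  pos 4: 10111 XOR 11001 = 01110
  pos 5: 11101 XOR 11001 = 00100
  pos 7: 10000 XOR 11001 = 01001
  pos 8: 10010 XOR 11001 = 01011
  pos 9: 10110 XOR 11001 = 01111
  pos 10: 11111 XOR 11001 = 00110
  pos 12: 11001 XOR 11001 = 00000
Remainder = 0000 (zero — the frame passes the CRC check).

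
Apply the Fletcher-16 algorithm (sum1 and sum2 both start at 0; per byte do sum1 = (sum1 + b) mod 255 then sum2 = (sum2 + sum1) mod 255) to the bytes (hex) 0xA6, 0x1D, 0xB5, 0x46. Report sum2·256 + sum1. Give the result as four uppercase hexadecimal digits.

Running sums (mod 255):
  after byte 0 (0xA6): sum1=166, sum2=166
  after byte 1 (0x1D): sum1=195, sum2=106
  after byte 2 (0xB5): sum1=121, sum2=227
  after byte 3 (0x46): sum1=191, sum2=163
Checksum = sum2·256 + sum1 = 163·256 + 191 = 41919 = 0xA3BF.

A3BF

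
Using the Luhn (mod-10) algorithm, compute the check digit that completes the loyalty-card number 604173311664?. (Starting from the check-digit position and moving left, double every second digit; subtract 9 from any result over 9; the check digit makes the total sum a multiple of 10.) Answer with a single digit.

Partial digits right→left: 4 6 6 1 1 3 3 7 1 4 0 6
Double every second digit counting from the check-digit position (so the 1st, 3rd, 5th, ... of the partial from the right).
  doubled (with −9 where >9): 8 3 2 6 2 0 → sum 21
  kept as-is: 6 1 3 7 4 6 → sum 27
Total = 21 + 27 = 48.
Check digit = (10 − (48 mod 10)) mod 10 = 2.

2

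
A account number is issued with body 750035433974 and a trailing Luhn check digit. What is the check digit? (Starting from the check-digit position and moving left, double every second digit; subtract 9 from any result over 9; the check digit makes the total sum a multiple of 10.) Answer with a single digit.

Partial digits right→left: 4 7 9 3 3 4 5 3 0 0 5 7
Double every second digit counting from the check-digit position (so the 1st, 3rd, 5th, ... of the partial from the right).
  doubled (with −9 where >9): 8 9 6 1 0 1 → sum 25
  kept as-is: 7 3 4 3 0 7 → sum 24
Total = 25 + 24 = 49.
Check digit = (10 − (49 mod 10)) mod 10 = 1.

1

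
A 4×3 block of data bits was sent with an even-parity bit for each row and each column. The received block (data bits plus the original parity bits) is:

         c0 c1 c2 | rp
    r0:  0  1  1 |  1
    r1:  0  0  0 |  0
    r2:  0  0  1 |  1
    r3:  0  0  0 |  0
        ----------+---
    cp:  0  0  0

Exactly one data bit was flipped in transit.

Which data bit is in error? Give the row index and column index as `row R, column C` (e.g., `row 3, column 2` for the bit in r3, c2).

row 0, column 1

Recompute each row's even parity and compare to rp:
  r0: data parity 0, sent rp 1 → mismatch
  r1: data parity 0, sent rp 0 → ok
  r2: data parity 1, sent rp 1 → ok
  r3: data parity 0, sent rp 0 → ok
Recompute each column's even parity and compare to cp:
  c0: data parity 0, sent cp 0 → ok
  c1: data parity 1, sent cp 0 → mismatch
  c2: data parity 0, sent cp 0 → ok
Exactly one row (r0) and one column (c1) fail → the flipped bit is at their intersection.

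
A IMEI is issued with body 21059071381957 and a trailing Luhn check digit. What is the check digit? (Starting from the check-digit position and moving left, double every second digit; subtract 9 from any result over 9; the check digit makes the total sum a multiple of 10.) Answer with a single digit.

Partial digits right→left: 7 5 9 1 8 3 1 7 0 9 5 0 1 2
Double every second digit counting from the check-digit position (so the 1st, 3rd, 5th, ... of the partial from the right).
  doubled (with −9 where >9): 5 9 7 2 0 1 2 → sum 26
  kept as-is: 5 1 3 7 9 0 2 → sum 27
Total = 26 + 27 = 53.
Check digit = (10 − (53 mod 10)) mod 10 = 7.

7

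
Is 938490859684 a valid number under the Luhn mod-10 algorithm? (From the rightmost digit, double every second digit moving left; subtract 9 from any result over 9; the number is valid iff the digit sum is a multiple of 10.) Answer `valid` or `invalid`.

From the right, keep odd positions and double even positions (subtract 9 from any doubled value over 9):
  doubled (positions 2,4,...): 7 9 7 9 7 9 → sum 48
  kept (positions 1,3,...): 4 6 5 0 4 3 → sum 22
Total = 70.
70 mod 10 = 0, so the number is valid.

valid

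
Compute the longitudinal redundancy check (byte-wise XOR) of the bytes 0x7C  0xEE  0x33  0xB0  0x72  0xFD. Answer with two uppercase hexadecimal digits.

9E

XOR the bytes together:
  start with 0x7C
  0x7C ⊕ 0xEE = 0x92
  0x92 ⊕ 0x33 = 0xA1
  0xA1 ⊕ 0xB0 = 0x11
  0x11 ⊕ 0x72 = 0x63
  0x63 ⊕ 0xFD = 0x9E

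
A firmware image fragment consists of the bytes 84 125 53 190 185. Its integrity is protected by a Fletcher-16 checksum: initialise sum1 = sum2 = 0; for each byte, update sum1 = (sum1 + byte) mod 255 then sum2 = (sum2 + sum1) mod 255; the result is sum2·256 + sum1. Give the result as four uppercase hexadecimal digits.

Running sums (mod 255):
  after byte 0 (84): sum1=84, sum2=84
  after byte 1 (125): sum1=209, sum2=38
  after byte 2 (53): sum1=7, sum2=45
  after byte 3 (190): sum1=197, sum2=242
  after byte 4 (185): sum1=127, sum2=114
Checksum = sum2·256 + sum1 = 114·256 + 127 = 29311 = 0x727F.

727F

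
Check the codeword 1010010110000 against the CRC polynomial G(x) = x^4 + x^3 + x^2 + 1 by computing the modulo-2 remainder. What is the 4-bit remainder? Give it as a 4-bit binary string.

0100

Modulo-2 division of 1010010110000 by 11101:
  pos 0: 10100 XOR 11101 = 01001
  pos 1: 10011 XOR 11101 = 01110
  pos 2: 11100 XOR 11101 = 00001
  pos 6: 11100 XOR 11101 = 00001
Remainder = 0100 (nonzero — an error is detected).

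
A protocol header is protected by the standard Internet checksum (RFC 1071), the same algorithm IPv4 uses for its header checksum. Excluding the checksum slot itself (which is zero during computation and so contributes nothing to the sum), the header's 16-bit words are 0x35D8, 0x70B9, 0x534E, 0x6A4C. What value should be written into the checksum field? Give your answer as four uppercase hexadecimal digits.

One's-complement addition (fold any carry out of bit 15 back into bit 0):
  0x35D8 + 0x70B9 = 0x0A691
  0xA691 + 0x534E = 0x0F9DF
  0xF9DF + 0x6A4C = 0x1642B → wrap carry → 0x642C
One's-complement sum = 0x642C.
Checksum = ~0x642C & 0xFFFF = 0x9BD3.

9BD3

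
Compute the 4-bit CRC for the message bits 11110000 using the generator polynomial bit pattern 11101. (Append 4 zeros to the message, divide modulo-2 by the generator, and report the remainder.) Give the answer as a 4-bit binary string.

0011

Append 4 zeros: 111100000000. Divide by 11101 (XOR where the leading bit is 1):
  pos 0: 11110 XOR 11101 = 00011
  pos 3: 11000 XOR 11101 = 00101
  pos 5: 10100 XOR 11101 = 01001
  pos 6: 10010 XOR 11101 = 01111
  pos 7: 11110 XOR 11101 = 00011
Remainder (last 4 bits) = 0011. This is the CRC / FCS.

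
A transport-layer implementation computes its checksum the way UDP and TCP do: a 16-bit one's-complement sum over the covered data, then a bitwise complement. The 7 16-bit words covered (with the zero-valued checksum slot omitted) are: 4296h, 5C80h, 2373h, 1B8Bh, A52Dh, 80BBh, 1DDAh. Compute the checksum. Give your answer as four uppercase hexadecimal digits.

DE27

One's-complement addition (fold any carry out of bit 15 back into bit 0):
  0x4296 + 0x5C80 = 0x09F16
  0x9F16 + 0x2373 = 0x0C289
  0xC289 + 0x1B8B = 0x0DE14
  0xDE14 + 0xA52D = 0x18341 → wrap carry → 0x8342
  0x8342 + 0x80BB = 0x103FD → wrap carry → 0x03FE
  0x03FE + 0x1DDA = 0x021D8
One's-complement sum = 0x21D8.
Checksum = ~0x21D8 & 0xFFFF = 0xDE27.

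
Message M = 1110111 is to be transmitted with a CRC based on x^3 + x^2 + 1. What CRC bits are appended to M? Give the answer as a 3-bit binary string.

110

Append 3 zeros: 1110111000. Divide by 1101 (XOR where the leading bit is 1):
  pos 0: 1110 XOR 1101 = 0011
  pos 2: 1111 XOR 1101 = 0010
  pos 4: 1010 XOR 1101 = 0111
  pos 5: 1110 XOR 1101 = 0011
Remainder (last 3 bits) = 110. This is the CRC / FCS.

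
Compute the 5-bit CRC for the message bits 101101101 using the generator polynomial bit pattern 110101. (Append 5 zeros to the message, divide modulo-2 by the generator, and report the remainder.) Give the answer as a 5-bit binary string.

Append 5 zeros: 10110110100000. Divide by 110101 (XOR where the leading bit is 1):
  pos 0: 101101 XOR 110101 = 011000
  pos 1: 110001 XOR 110101 = 000100
  pos 4: 100010 XOR 110101 = 010111
  pos 5: 101110 XOR 110101 = 011011
  pos 6: 110110 XOR 110101 = 000011
Remainder (last 5 bits) = 01100. This is the CRC / FCS.

01100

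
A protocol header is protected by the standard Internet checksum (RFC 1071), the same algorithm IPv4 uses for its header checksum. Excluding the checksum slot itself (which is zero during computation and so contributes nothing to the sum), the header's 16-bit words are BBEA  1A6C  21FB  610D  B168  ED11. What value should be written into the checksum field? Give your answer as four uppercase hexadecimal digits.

One's-complement addition (fold any carry out of bit 15 back into bit 0):
  0xBBEA + 0x1A6C = 0x0D656
  0xD656 + 0x21FB = 0x0F851
  0xF851 + 0x610D = 0x1595E → wrap carry → 0x595F
  0x595F + 0xB168 = 0x10AC7 → wrap carry → 0x0AC8
  0x0AC8 + 0xED11 = 0x0F7D9
One's-complement sum = 0xF7D9.
Checksum = ~0xF7D9 & 0xFFFF = 0x0826.

0826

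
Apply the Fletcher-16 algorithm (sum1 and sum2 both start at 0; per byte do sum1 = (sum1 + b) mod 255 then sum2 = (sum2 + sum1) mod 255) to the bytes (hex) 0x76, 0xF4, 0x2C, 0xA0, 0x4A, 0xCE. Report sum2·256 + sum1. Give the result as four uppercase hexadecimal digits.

8551

Running sums (mod 255):
  after byte 0 (0x76): sum1=118, sum2=118
  after byte 1 (0xF4): sum1=107, sum2=225
  after byte 2 (0x2C): sum1=151, sum2=121
  after byte 3 (0xA0): sum1=56, sum2=177
  after byte 4 (0x4A): sum1=130, sum2=52
  after byte 5 (0xCE): sum1=81, sum2=133
Checksum = sum2·256 + sum1 = 133·256 + 81 = 34129 = 0x8551.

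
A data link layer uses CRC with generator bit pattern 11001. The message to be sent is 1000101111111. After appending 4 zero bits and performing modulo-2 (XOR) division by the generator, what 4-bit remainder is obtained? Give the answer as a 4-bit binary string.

Append 4 zeros: 10001011111110000. Divide by 11001 (XOR where the leading bit is 1):
  pos 0: 10001 XOR 11001 = 01000
  pos 1: 10000 XOR 11001 = 01001
  pos 2: 10011 XOR 11001 = 01010
  pos 3: 10101 XOR 11001 = 01100
  pos 4: 11001 XOR 11001 = 00000
  pos 9: 11110 XOR 11001 = 00111
  pos 11: 11100 XOR 11001 = 00101
Remainder (last 4 bits) = 1010. This is the CRC / FCS.

1010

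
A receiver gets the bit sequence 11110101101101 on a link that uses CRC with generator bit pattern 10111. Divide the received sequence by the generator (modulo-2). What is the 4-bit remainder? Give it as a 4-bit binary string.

0000

Modulo-2 division of 11110101101101 by 10111:
  pos 0: 11110 XOR 10111 = 01001
  pos 1: 10011 XOR 10111 = 00100
  pos 3: 10001 XOR 10111 = 00110
  pos 5: 11010 XOR 10111 = 01101
  pos 6: 11011 XOR 10111 = 01100
  pos 7: 11001 XOR 10111 = 01110
  pos 8: 11100 XOR 10111 = 01011
  pos 9: 10111 XOR 10111 = 00000
Remainder = 0000 (zero — the frame passes the CRC check).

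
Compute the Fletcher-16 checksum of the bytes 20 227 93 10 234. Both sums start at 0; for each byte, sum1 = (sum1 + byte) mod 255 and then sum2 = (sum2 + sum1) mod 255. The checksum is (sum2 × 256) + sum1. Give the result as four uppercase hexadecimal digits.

0B4A

Running sums (mod 255):
  after byte 0 (20): sum1=20, sum2=20
  after byte 1 (227): sum1=247, sum2=12
  after byte 2 (93): sum1=85, sum2=97
  after byte 3 (10): sum1=95, sum2=192
  after byte 4 (234): sum1=74, sum2=11
Checksum = sum2·256 + sum1 = 11·256 + 74 = 2890 = 0x0B4A.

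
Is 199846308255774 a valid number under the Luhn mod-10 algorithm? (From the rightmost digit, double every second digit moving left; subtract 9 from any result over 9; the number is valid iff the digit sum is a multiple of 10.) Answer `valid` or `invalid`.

valid

From the right, keep odd positions and double even positions (subtract 9 from any doubled value over 9):
  doubled (positions 2,4,...): 5 1 4 0 3 7 9 → sum 29
  kept (positions 1,3,...): 4 7 5 8 3 4 9 1 → sum 41
Total = 70.
70 mod 10 = 0, so the number is valid.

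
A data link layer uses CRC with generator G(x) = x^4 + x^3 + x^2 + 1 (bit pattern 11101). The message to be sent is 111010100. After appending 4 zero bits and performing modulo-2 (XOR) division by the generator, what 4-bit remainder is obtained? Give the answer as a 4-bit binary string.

1110

Append 4 zeros: 1110101000000. Divide by 11101 (XOR where the leading bit is 1):
  pos 0: 11101 XOR 11101 = 00000
  pos 6: 10000 XOR 11101 = 01101
  pos 7: 11010 XOR 11101 = 00111
Remainder (last 4 bits) = 1110. This is the CRC / FCS.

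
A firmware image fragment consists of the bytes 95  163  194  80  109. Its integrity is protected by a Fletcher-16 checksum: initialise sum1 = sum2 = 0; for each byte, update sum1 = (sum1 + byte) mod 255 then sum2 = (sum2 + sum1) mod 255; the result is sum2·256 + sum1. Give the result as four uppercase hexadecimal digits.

Running sums (mod 255):
  after byte 0 (95): sum1=95, sum2=95
  after byte 1 (163): sum1=3, sum2=98
  after byte 2 (194): sum1=197, sum2=40
  after byte 3 (80): sum1=22, sum2=62
  after byte 4 (109): sum1=131, sum2=193
Checksum = sum2·256 + sum1 = 193·256 + 131 = 49539 = 0xC183.

C183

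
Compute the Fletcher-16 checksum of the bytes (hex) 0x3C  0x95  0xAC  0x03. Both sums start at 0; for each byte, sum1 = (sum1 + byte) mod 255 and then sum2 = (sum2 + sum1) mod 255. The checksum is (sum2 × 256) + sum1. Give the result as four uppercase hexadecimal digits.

0E81

Running sums (mod 255):
  after byte 0 (0x3C): sum1=60, sum2=60
  after byte 1 (0x95): sum1=209, sum2=14
  after byte 2 (0xAC): sum1=126, sum2=140
  after byte 3 (0x03): sum1=129, sum2=14
Checksum = sum2·256 + sum1 = 14·256 + 129 = 3713 = 0x0E81.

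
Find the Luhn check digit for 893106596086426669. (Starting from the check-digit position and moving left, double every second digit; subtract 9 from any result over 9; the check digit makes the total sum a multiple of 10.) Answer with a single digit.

Partial digits right→left: 9 6 6 6 2 4 6 8 0 6 9 5 6 0 1 3 9 8
Double every second digit counting from the check-digit position (so the 1st, 3rd, 5th, ... of the partial from the right).
  doubled (with −9 where >9): 9 3 4 3 0 9 3 2 9 → sum 42
  kept as-is: 6 6 4 8 6 5 0 3 8 → sum 46
Total = 42 + 46 = 88.
Check digit = (10 − (88 mod 10)) mod 10 = 2.

2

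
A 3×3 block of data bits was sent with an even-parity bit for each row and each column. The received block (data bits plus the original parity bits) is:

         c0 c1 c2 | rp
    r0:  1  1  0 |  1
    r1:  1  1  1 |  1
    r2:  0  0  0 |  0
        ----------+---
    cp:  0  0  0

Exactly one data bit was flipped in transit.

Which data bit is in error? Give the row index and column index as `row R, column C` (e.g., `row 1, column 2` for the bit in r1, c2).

Recompute each row's even parity and compare to rp:
  r0: data parity 0, sent rp 1 → mismatch
  r1: data parity 1, sent rp 1 → ok
  r2: data parity 0, sent rp 0 → ok
Recompute each column's even parity and compare to cp:
  c0: data parity 0, sent cp 0 → ok
  c1: data parity 0, sent cp 0 → ok
  c2: data parity 1, sent cp 0 → mismatch
Exactly one row (r0) and one column (c2) fail → the flipped bit is at their intersection.

row 0, column 2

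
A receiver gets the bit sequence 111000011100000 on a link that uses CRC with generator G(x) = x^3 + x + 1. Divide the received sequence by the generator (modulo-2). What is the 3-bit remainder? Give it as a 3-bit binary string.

000

Modulo-2 division of 111000011100000 by 1011:
  pos 0: 1110 XOR 1011 = 0101
  pos 1: 1010 XOR 1011 = 0001
  pos 4: 1001 XOR 1011 = 0010
  pos 6: 1011 XOR 1011 = 0000
Remainder = 000 (zero — the frame passes the CRC check).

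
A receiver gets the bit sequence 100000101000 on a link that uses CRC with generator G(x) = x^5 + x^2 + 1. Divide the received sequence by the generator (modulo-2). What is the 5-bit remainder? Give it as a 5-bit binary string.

01010

Modulo-2 division of 100000101000 by 100101:
  pos 0: 100000 XOR 100101 = 000101
  pos 3: 101101 XOR 100101 = 001000
  pos 5: 100000 XOR 100101 = 000101
Remainder = 01010 (nonzero — an error is detected).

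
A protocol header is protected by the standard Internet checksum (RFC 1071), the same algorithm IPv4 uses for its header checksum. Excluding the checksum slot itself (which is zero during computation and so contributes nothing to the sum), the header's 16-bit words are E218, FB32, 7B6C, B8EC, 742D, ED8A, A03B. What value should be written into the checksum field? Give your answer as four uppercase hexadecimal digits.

EC66

One's-complement addition (fold any carry out of bit 15 back into bit 0):
  0xE218 + 0xFB32 = 0x1DD4A → wrap carry → 0xDD4B
  0xDD4B + 0x7B6C = 0x158B7 → wrap carry → 0x58B8
  0x58B8 + 0xB8EC = 0x111A4 → wrap carry → 0x11A5
  0x11A5 + 0x742D = 0x085D2
  0x85D2 + 0xED8A = 0x1735C → wrap carry → 0x735D
  0x735D + 0xA03B = 0x11398 → wrap carry → 0x1399
One's-complement sum = 0x1399.
Checksum = ~0x1399 & 0xFFFF = 0xEC66.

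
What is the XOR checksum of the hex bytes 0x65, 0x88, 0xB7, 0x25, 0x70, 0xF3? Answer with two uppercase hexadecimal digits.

XOR the bytes together:
  start with 0x65
  0x65 ⊕ 0x88 = 0xED
  0xED ⊕ 0xB7 = 0x5A
  0x5A ⊕ 0x25 = 0x7F
  0x7F ⊕ 0x70 = 0x0F
  0x0F ⊕ 0xF3 = 0xFC

FC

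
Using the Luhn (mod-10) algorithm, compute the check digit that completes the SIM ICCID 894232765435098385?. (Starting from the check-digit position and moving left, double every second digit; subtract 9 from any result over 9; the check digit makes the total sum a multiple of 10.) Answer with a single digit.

Partial digits right→left: 5 8 3 8 9 0 5 3 4 5 6 7 2 3 2 4 9 8
Double every second digit counting from the check-digit position (so the 1st, 3rd, 5th, ... of the partial from the right).
  doubled (with −9 where >9): 1 6 9 1 8 3 4 4 9 → sum 45
  kept as-is: 8 8 0 3 5 7 3 4 8 → sum 46
Total = 45 + 46 = 91.
Check digit = (10 − (91 mod 10)) mod 10 = 9.

9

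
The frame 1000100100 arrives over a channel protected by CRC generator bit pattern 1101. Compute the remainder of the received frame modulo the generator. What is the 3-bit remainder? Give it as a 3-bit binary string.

Modulo-2 division of 1000100100 by 1101:
  pos 0: 1000 XOR 1101 = 0101
  pos 1: 1011 XOR 1101 = 0110
  pos 2: 1100 XOR 1101 = 0001
  pos 5: 1010 XOR 1101 = 0111
  pos 6: 1110 XOR 1101 = 0011
Remainder = 011 (nonzero — an error is detected).

011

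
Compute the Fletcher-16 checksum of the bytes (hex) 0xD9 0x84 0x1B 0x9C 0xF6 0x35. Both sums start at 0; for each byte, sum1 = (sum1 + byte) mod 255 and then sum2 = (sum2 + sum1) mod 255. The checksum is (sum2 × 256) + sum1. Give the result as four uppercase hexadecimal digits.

Running sums (mod 255):
  after byte 0 (0xD9): sum1=217, sum2=217
  after byte 1 (0x84): sum1=94, sum2=56
  after byte 2 (0x1B): sum1=121, sum2=177
  after byte 3 (0x9C): sum1=22, sum2=199
  after byte 4 (0xF6): sum1=13, sum2=212
  after byte 5 (0x35): sum1=66, sum2=23
Checksum = sum2·256 + sum1 = 23·256 + 66 = 5954 = 0x1742.

1742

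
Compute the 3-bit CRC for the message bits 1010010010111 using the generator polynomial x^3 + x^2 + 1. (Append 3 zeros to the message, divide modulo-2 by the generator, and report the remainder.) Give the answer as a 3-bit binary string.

001

Append 3 zeros: 1010010010111000. Divide by 1101 (XOR where the leading bit is 1):
  pos 0: 1010 XOR 1101 = 0111
  pos 1: 1110 XOR 1101 = 0011
  pos 3: 1110 XOR 1101 = 0011
  pos 5: 1101 XOR 1101 = 0000
  pos 10: 1110 XOR 1101 = 0011
  pos 12: 1100 XOR 1101 = 0001
Remainder (last 3 bits) = 001. This is the CRC / FCS.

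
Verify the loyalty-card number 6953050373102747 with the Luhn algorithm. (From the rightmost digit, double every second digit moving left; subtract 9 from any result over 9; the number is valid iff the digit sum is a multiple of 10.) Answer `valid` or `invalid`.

valid

From the right, keep odd positions and double even positions (subtract 9 from any doubled value over 9):
  doubled (positions 2,4,...): 8 4 2 5 0 0 1 3 → sum 23
  kept (positions 1,3,...): 7 7 0 3 3 5 3 9 → sum 37
Total = 60.
60 mod 10 = 0, so the number is valid.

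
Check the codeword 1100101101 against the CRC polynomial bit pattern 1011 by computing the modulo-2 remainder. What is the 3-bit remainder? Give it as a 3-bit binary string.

Modulo-2 division of 1100101101 by 1011:
  pos 0: 1100 XOR 1011 = 0111
  pos 1: 1111 XOR 1011 = 0100
  pos 2: 1000 XOR 1011 = 0011
  pos 4: 1111 XOR 1011 = 0100
  pos 5: 1000 XOR 1011 = 0011
Remainder = 111 (nonzero — an error is detected).

111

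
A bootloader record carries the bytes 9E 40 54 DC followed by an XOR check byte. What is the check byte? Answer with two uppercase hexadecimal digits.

56

XOR the bytes together:
  start with 0x9E
  0x9E ⊕ 0x40 = 0xDE
  0xDE ⊕ 0x54 = 0x8A
  0x8A ⊕ 0xDC = 0x56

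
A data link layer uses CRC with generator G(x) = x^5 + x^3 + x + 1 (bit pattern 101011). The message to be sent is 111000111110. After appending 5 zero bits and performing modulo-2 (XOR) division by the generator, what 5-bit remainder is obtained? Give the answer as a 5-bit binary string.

Append 5 zeros: 11100011111000000. Divide by 101011 (XOR where the leading bit is 1):
  pos 0: 111000 XOR 101011 = 010011
  pos 1: 100111 XOR 101011 = 001100
  pos 3: 110011 XOR 101011 = 011000
  pos 4: 110001 XOR 101011 = 011010
  pos 5: 110101 XOR 101011 = 011110
  pos 6: 111100 XOR 101011 = 010111
  pos 7: 101110 XOR 101011 = 000101
  pos 10: 101000 XOR 101011 = 000011
Remainder (last 5 bits) = 00110. This is the CRC / FCS.

00110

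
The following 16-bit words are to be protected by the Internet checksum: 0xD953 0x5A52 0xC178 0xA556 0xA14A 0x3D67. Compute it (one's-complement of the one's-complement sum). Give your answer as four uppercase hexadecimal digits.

One's-complement addition (fold any carry out of bit 15 back into bit 0):
  0xD953 + 0x5A52 = 0x133A5 → wrap carry → 0x33A6
  0x33A6 + 0xC178 = 0x0F51E
  0xF51E + 0xA556 = 0x19A74 → wrap carry → 0x9A75
  0x9A75 + 0xA14A = 0x13BBF → wrap carry → 0x3BC0
  0x3BC0 + 0x3D67 = 0x07927
One's-complement sum = 0x7927.
Checksum = ~0x7927 & 0xFFFF = 0x86D8.

86D8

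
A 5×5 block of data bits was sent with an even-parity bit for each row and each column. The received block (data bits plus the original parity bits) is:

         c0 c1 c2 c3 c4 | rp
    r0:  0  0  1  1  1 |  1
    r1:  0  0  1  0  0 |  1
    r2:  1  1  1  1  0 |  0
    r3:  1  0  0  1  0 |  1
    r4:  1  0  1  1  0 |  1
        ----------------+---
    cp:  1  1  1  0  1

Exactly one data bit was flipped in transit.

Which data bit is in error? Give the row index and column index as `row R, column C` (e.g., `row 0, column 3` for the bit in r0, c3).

row 3, column 2

Recompute each row's even parity and compare to rp:
  r0: data parity 1, sent rp 1 → ok
  r1: data parity 1, sent rp 1 → ok
  r2: data parity 0, sent rp 0 → ok
  r3: data parity 0, sent rp 1 → mismatch
  r4: data parity 1, sent rp 1 → ok
Recompute each column's even parity and compare to cp:
  c0: data parity 1, sent cp 1 → ok
  c1: data parity 1, sent cp 1 → ok
  c2: data parity 0, sent cp 1 → mismatch
  c3: data parity 0, sent cp 0 → ok
  c4: data parity 1, sent cp 1 → ok
Exactly one row (r3) and one column (c2) fail → the flipped bit is at their intersection.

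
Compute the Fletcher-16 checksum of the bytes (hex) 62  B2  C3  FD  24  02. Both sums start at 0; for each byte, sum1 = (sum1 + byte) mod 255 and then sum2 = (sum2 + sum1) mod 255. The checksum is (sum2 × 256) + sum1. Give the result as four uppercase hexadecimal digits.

Running sums (mod 255):
  after byte 0 (62): sum1=98, sum2=98
  after byte 1 (B2): sum1=21, sum2=119
  after byte 2 (C3): sum1=216, sum2=80
  after byte 3 (FD): sum1=214, sum2=39
  after byte 4 (24): sum1=250, sum2=34
  after byte 5 (02): sum1=252, sum2=31
Checksum = sum2·256 + sum1 = 31·256 + 252 = 8188 = 0x1FFC.

1FFC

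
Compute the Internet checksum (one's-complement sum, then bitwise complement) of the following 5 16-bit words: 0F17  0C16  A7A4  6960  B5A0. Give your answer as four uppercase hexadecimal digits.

1E2D

One's-complement addition (fold any carry out of bit 15 back into bit 0):
  0x0F17 + 0x0C16 = 0x01B2D
  0x1B2D + 0xA7A4 = 0x0C2D1
  0xC2D1 + 0x6960 = 0x12C31 → wrap carry → 0x2C32
  0x2C32 + 0xB5A0 = 0x0E1D2
One's-complement sum = 0xE1D2.
Checksum = ~0xE1D2 & 0xFFFF = 0x1E2D.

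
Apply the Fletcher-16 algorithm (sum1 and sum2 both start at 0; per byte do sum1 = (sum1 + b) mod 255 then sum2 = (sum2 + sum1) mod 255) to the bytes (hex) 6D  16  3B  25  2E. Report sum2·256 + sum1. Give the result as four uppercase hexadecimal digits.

A512

Running sums (mod 255):
  after byte 0 (6D): sum1=109, sum2=109
  after byte 1 (16): sum1=131, sum2=240
  after byte 2 (3B): sum1=190, sum2=175
  after byte 3 (25): sum1=227, sum2=147
  after byte 4 (2E): sum1=18, sum2=165
Checksum = sum2·256 + sum1 = 165·256 + 18 = 42258 = 0xA512.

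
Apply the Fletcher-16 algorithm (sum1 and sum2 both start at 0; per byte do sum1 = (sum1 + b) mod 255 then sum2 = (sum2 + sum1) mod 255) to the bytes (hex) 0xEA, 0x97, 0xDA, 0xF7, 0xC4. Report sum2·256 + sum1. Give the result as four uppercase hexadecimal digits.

3A1A

Running sums (mod 255):
  after byte 0 (0xEA): sum1=234, sum2=234
  after byte 1 (0x97): sum1=130, sum2=109
  after byte 2 (0xDA): sum1=93, sum2=202
  after byte 3 (0xF7): sum1=85, sum2=32
  after byte 4 (0xC4): sum1=26, sum2=58
Checksum = sum2·256 + sum1 = 58·256 + 26 = 14874 = 0x3A1A.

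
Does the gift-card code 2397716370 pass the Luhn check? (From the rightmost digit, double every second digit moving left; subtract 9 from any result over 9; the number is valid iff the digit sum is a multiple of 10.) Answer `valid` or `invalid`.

From the right, keep odd positions and double even positions (subtract 9 from any doubled value over 9):
  doubled (positions 2,4,...): 5 3 5 9 4 → sum 26
  kept (positions 1,3,...): 0 3 1 7 3 → sum 14
Total = 40.
40 mod 10 = 0, so the number is valid.

valid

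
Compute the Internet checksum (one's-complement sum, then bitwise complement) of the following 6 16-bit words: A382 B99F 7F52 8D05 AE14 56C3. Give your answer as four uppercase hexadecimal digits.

One's-complement addition (fold any carry out of bit 15 back into bit 0):
  0xA382 + 0xB99F = 0x15D21 → wrap carry → 0x5D22
  0x5D22 + 0x7F52 = 0x0DC74
  0xDC74 + 0x8D05 = 0x16979 → wrap carry → 0x697A
  0x697A + 0xAE14 = 0x1178E → wrap carry → 0x178F
  0x178F + 0x56C3 = 0x06E52
One's-complement sum = 0x6E52.
Checksum = ~0x6E52 & 0xFFFF = 0x91AD.

91AD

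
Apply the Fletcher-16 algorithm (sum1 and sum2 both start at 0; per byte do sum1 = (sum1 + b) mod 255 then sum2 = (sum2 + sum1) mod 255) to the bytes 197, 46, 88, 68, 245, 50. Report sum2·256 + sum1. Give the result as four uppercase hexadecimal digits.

D5B8

Running sums (mod 255):
  after byte 0 (197): sum1=197, sum2=197
  after byte 1 (46): sum1=243, sum2=185
  after byte 2 (88): sum1=76, sum2=6
  after byte 3 (68): sum1=144, sum2=150
  after byte 4 (245): sum1=134, sum2=29
  after byte 5 (50): sum1=184, sum2=213
Checksum = sum2·256 + sum1 = 213·256 + 184 = 54712 = 0xD5B8.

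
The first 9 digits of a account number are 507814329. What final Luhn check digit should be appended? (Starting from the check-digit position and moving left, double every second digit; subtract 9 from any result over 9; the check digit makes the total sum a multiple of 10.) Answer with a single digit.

Partial digits right→left: 9 2 3 4 1 8 7 0 5
Double every second digit counting from the check-digit position (so the 1st, 3rd, 5th, ... of the partial from the right).
  doubled (with −9 where >9): 9 6 2 5 1 → sum 23
  kept as-is: 2 4 8 0 → sum 14
Total = 23 + 14 = 37.
Check digit = (10 − (37 mod 10)) mod 10 = 3.

3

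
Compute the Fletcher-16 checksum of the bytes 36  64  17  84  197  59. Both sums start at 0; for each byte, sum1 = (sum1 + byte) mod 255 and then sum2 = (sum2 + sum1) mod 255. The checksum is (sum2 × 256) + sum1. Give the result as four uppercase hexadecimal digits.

22CA

Running sums (mod 255):
  after byte 0 (36): sum1=36, sum2=36
  after byte 1 (64): sum1=100, sum2=136
  after byte 2 (17): sum1=117, sum2=253
  after byte 3 (84): sum1=201, sum2=199
  after byte 4 (197): sum1=143, sum2=87
  after byte 5 (59): sum1=202, sum2=34
Checksum = sum2·256 + sum1 = 34·256 + 202 = 8906 = 0x22CA.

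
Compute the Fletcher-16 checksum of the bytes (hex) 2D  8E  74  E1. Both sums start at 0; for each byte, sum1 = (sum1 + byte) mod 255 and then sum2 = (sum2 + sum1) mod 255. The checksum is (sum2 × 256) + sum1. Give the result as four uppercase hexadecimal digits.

Running sums (mod 255):
  after byte 0 (2D): sum1=45, sum2=45
  after byte 1 (8E): sum1=187, sum2=232
  after byte 2 (74): sum1=48, sum2=25
  after byte 3 (E1): sum1=18, sum2=43
Checksum = sum2·256 + sum1 = 43·256 + 18 = 11026 = 0x2B12.

2B12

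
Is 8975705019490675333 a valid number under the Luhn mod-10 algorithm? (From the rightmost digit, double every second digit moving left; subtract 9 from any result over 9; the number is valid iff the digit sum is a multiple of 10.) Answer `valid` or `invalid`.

invalid

From the right, keep odd positions and double even positions (subtract 9 from any doubled value over 9):
  doubled (positions 2,4,...): 6 1 3 9 9 0 0 1 9 → sum 38
  kept (positions 1,3,...): 3 3 7 0 4 1 5 7 7 8 → sum 45
Total = 83.
83 mod 10 = 3, so the number is invalid.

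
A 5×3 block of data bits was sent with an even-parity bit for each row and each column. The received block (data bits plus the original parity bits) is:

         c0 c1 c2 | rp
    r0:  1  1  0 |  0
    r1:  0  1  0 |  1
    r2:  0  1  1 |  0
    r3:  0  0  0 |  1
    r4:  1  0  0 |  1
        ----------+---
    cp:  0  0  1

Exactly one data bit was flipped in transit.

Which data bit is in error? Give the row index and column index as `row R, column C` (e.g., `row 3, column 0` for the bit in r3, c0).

Recompute each row's even parity and compare to rp:
  r0: data parity 0, sent rp 0 → ok
  r1: data parity 1, sent rp 1 → ok
  r2: data parity 0, sent rp 0 → ok
  r3: data parity 0, sent rp 1 → mismatch
  r4: data parity 1, sent rp 1 → ok
Recompute each column's even parity and compare to cp:
  c0: data parity 0, sent cp 0 → ok
  c1: data parity 1, sent cp 0 → mismatch
  c2: data parity 1, sent cp 1 → ok
Exactly one row (r3) and one column (c1) fail → the flipped bit is at their intersection.

row 3, column 1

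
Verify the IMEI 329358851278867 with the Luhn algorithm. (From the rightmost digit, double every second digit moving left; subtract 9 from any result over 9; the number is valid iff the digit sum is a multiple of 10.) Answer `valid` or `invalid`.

From the right, keep odd positions and double even positions (subtract 9 from any doubled value over 9):
  doubled (positions 2,4,...): 3 7 4 1 7 6 4 → sum 32
  kept (positions 1,3,...): 7 8 7 1 8 5 9 3 → sum 48
Total = 80.
80 mod 10 = 0, so the number is valid.

valid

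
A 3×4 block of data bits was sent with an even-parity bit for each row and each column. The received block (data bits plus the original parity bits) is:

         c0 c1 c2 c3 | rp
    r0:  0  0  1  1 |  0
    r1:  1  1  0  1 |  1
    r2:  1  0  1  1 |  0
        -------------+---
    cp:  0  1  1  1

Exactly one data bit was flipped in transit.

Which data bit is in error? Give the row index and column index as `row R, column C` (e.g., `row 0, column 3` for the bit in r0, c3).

row 2, column 2

Recompute each row's even parity and compare to rp:
  r0: data parity 0, sent rp 0 → ok
  r1: data parity 1, sent rp 1 → ok
  r2: data parity 1, sent rp 0 → mismatch
Recompute each column's even parity and compare to cp:
  c0: data parity 0, sent cp 0 → ok
  c1: data parity 1, sent cp 1 → ok
  c2: data parity 0, sent cp 1 → mismatch
  c3: data parity 1, sent cp 1 → ok
Exactly one row (r2) and one column (c2) fail → the flipped bit is at their intersection.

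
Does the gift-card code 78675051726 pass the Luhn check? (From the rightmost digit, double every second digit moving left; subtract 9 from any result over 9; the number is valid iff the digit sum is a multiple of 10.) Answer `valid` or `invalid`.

invalid

From the right, keep odd positions and double even positions (subtract 9 from any doubled value over 9):
  doubled (positions 2,4,...): 4 2 0 5 7 → sum 18
  kept (positions 1,3,...): 6 7 5 5 6 7 → sum 36
Total = 54.
54 mod 10 = 4, so the number is invalid.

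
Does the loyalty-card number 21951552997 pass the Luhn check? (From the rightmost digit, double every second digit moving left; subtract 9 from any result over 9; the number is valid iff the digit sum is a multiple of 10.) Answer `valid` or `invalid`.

valid

From the right, keep odd positions and double even positions (subtract 9 from any doubled value over 9):
  doubled (positions 2,4,...): 9 4 1 1 2 → sum 17
  kept (positions 1,3,...): 7 9 5 1 9 2 → sum 33
Total = 50.
50 mod 10 = 0, so the number is valid.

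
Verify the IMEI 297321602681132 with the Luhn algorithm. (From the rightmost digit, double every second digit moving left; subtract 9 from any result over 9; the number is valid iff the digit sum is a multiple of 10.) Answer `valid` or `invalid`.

From the right, keep odd positions and double even positions (subtract 9 from any doubled value over 9):
  doubled (positions 2,4,...): 6 2 3 0 2 6 9 → sum 28
  kept (positions 1,3,...): 2 1 8 2 6 2 7 2 → sum 30
Total = 58.
58 mod 10 = 8, so the number is invalid.

invalid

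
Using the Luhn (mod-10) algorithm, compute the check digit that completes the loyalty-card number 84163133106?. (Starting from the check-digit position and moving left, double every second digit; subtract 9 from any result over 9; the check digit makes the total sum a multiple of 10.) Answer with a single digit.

Partial digits right→left: 6 0 1 3 3 1 3 6 1 4 8
Double every second digit counting from the check-digit position (so the 1st, 3rd, 5th, ... of the partial from the right).
  doubled (with −9 where >9): 3 2 6 6 2 7 → sum 26
  kept as-is: 0 3 1 6 4 → sum 14
Total = 26 + 14 = 40.
Check digit = (10 − (40 mod 10)) mod 10 = 0.

0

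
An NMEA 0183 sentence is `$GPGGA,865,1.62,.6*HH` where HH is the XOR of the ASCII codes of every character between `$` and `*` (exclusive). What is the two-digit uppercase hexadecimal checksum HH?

42

XOR the ASCII codes of the payload characters:
  'G' = 0x47 → acc = 0x47
  'P' = 0x50 → acc = 0x17
  'G' = 0x47 → acc = 0x50
  'G' = 0x47 → acc = 0x17
  'A' = 0x41 → acc = 0x56
  ',' = 0x2C → acc = 0x7A
  '8' = 0x38 → acc = 0x42
  '6' = 0x36 → acc = 0x74
  '5' = 0x35 → acc = 0x41
  ',' = 0x2C → acc = 0x6D
  '1' = 0x31 → acc = 0x5C
  '.' = 0x2E → acc = 0x72
  '6' = 0x36 → acc = 0x44
  '2' = 0x32 → acc = 0x76
  ',' = 0x2C → acc = 0x5A
  '.' = 0x2E → acc = 0x74
  '6' = 0x36 → acc = 0x42
Checksum = 0x42.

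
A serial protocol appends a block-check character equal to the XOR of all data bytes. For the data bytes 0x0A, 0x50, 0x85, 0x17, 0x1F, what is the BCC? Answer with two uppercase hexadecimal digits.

XOR the bytes together:
  start with 0x0A
  0x0A ⊕ 0x50 = 0x5A
  0x5A ⊕ 0x85 = 0xDF
  0xDF ⊕ 0x17 = 0xC8
  0xC8 ⊕ 0x1F = 0xD7

D7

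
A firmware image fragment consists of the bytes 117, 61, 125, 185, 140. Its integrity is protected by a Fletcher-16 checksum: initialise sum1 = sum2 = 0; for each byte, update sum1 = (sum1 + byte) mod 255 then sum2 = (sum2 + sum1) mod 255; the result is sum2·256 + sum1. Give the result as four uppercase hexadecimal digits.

Running sums (mod 255):
  after byte 0 (117): sum1=117, sum2=117
  after byte 1 (61): sum1=178, sum2=40
  after byte 2 (125): sum1=48, sum2=88
  after byte 3 (185): sum1=233, sum2=66
  after byte 4 (140): sum1=118, sum2=184
Checksum = sum2·256 + sum1 = 184·256 + 118 = 47222 = 0xB876.

B876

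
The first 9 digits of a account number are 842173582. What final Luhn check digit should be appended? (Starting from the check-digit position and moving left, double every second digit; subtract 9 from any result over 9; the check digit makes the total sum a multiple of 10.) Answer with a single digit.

3

Partial digits right→left: 2 8 5 3 7 1 2 4 8
Double every second digit counting from the check-digit position (so the 1st, 3rd, 5th, ... of the partial from the right).
  doubled (with −9 where >9): 4 1 5 4 7 → sum 21
  kept as-is: 8 3 1 4 → sum 16
Total = 21 + 16 = 37.
Check digit = (10 − (37 mod 10)) mod 10 = 3.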